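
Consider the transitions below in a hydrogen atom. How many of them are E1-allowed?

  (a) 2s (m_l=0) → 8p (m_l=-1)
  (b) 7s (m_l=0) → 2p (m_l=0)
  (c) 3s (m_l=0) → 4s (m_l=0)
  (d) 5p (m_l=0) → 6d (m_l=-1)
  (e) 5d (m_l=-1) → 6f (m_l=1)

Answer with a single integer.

(a) allowed
(b) allowed
(c) forbidden — Δl = +0 (E1 requires Δl = ±1)
(d) allowed
(e) forbidden — Δm_l = +2 (E1 requires Δm_l = 0, ±1)
Total allowed: 3 of 5.

3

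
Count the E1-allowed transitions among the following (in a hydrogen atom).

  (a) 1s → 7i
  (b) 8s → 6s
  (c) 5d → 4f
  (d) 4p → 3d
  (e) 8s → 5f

2

(a) forbidden — Δl = +6 (E1 requires Δl = ±1)
(b) forbidden — Δl = +0 (E1 requires Δl = ±1)
(c) allowed
(d) allowed
(e) forbidden — Δl = +3 (E1 requires Δl = ±1)
Total allowed: 2 of 5.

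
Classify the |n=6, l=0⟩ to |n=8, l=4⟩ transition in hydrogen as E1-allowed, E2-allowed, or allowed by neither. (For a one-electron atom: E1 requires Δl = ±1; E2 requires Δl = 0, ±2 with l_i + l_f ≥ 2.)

neither

Δl = 4 − 0 = +4; l_i + l_f = 4.
E1 (Δl = ±1): not satisfied.
E2 (Δl = 0,±2, l_i+l_f ≥ 2): not satisfied.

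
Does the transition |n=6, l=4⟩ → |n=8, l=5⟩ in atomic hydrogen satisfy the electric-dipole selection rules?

Δl = 5 − 4 = +1; the E1 rule Δl = ±1 is satisfied.
All E1 selection rules are satisfied.

allowed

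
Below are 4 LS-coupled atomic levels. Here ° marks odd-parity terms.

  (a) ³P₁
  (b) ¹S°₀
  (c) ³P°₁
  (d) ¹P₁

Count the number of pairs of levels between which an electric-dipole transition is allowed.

2

(a)–(b): forbidden (ΔS).
(a)–(c): allowed.
(a)–(d): forbidden (parity, ΔS).
(b)–(c): forbidden (parity, ΔS).
(b)–(d): allowed.
(c)–(d): forbidden (ΔS).
Allowed pairs: 2 of 6.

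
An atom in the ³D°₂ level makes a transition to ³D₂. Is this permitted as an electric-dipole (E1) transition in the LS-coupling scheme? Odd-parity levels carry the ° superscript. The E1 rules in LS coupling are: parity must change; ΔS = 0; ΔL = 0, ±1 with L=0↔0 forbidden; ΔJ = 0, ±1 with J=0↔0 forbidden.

allowed

Reading off the term symbols: S 1→1, L 2→2, J 2→2, parity odd→even.
Parity must change: odd → even — ok.
ΔS = 0: S: 1 → 1 — ok.
ΔL = 0, ±1 (not L=0↔0): L: 2 → 2, ΔL = +0 — ok.
ΔJ = 0, ±1 (not J=0↔0): J: 2 → 2, ΔJ = +0 — ok.
All four E1 rules are satisfied.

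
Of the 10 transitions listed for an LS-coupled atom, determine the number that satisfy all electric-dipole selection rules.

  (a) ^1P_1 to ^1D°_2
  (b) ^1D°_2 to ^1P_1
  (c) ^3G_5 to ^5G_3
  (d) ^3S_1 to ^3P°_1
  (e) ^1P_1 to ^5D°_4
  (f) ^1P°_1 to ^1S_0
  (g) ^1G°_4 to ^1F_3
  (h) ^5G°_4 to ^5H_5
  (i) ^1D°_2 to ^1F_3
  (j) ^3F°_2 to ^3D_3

8

(a) allowed
(b) allowed
(c) forbidden (parity, ΔS, ΔJ fail)
(d) allowed
(e) forbidden (ΔS, ΔJ fail)
(f) allowed
(g) allowed
(h) allowed
(i) allowed
(j) allowed
Total allowed: 8 of 10.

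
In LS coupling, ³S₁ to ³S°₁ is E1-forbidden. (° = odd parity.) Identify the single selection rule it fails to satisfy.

Initial level: S=1, L=0, J=1, parity even. Final level: S=1, L=0, J=1, parity odd.
ΔS = 0: S: 1 → 1 — ok.
ΔL = 0, ±1 (not L=0↔0): L: 0 → 0, ΔL = +0 — fails.
Parity must change: even → odd — ok.
ΔJ = 0, ±1 (not J=0↔0): J: 1 → 1, ΔJ = +0 — ok.

the L=0 ↔ L=0 exclusion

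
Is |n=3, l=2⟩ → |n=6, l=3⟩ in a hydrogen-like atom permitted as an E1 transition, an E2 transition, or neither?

Δl = 3 − 2 = +1; l_i + l_f = 5.
E1 (Δl = ±1): satisfied.
E2 (Δl = 0,±2, l_i+l_f ≥ 2): not satisfied.

E1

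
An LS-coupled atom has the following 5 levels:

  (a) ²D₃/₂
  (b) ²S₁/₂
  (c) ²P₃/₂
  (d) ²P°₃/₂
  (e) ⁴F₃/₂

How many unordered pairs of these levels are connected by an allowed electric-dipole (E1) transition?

3

(a)–(b): forbidden (parity, ΔL).
(a)–(c): forbidden (parity).
(a)–(d): allowed.
(a)–(e): forbidden (parity, ΔS).
(b)–(c): forbidden (parity).
(b)–(d): allowed.
(b)–(e): forbidden (parity, ΔS, ΔL).
(c)–(d): allowed.
(c)–(e): forbidden (parity, ΔS, ΔL).
(d)–(e): forbidden (ΔS, ΔL).
Allowed pairs: 3 of 10.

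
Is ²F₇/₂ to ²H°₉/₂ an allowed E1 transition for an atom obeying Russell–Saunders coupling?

ΔS = 0: S: 1/2 → 1/2 — ✓.
ΔJ = 0, ±1 (not J=0↔0): J: 7/2 → 9/2, ΔJ = +1 — ✓.
Parity must change: even → odd — ✓.
ΔL = 0, ±1 (not L=0↔0): L: 3 → 5, ΔL = +2 — ✗.
Rule(s) violated: ΔL.

forbidden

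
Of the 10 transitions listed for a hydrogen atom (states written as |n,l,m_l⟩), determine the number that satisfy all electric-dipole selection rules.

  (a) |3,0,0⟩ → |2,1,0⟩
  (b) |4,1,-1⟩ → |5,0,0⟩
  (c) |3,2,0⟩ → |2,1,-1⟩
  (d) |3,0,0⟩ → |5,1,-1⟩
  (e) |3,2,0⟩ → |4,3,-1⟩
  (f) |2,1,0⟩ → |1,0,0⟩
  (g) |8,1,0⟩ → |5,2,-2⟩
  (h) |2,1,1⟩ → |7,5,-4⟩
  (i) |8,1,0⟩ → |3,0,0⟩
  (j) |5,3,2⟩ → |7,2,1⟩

(a) allowed
(b) allowed
(c) allowed
(d) allowed
(e) allowed
(f) allowed
(g) forbidden — Δm_l = -2 (E1 requires Δm_l = 0, ±1)
(h) forbidden — Δl = +4 (E1 requires Δl = ±1); Δm_l = -5 (E1 requires Δm_l = 0, ±1)
(i) allowed
(j) allowed
Total allowed: 8 of 10.

8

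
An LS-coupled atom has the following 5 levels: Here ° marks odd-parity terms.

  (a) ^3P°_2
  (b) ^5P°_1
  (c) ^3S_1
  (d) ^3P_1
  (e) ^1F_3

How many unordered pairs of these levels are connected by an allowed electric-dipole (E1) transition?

2

(a)–(b): forbidden (parity, ΔS).
(a)–(c): allowed.
(a)–(d): allowed.
(a)–(e): forbidden (ΔS, ΔL).
(b)–(c): forbidden (ΔS).
(b)–(d): forbidden (ΔS).
(b)–(e): forbidden (ΔS, ΔL, ΔJ).
(c)–(d): forbidden (parity).
(c)–(e): forbidden (parity, ΔS, ΔL, ΔJ).
(d)–(e): forbidden (parity, ΔS, ΔL, ΔJ).
Allowed pairs: 2 of 10.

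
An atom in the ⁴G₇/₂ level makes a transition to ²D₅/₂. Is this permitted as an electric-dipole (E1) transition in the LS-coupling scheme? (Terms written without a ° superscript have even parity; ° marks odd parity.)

Parity must change: even → even — violated.
ΔS = 0: S: 3/2 → 1/2 — violated.
ΔL = 0, ±1 (not L=0↔0): L: 4 → 2, ΔL = -2 — violated.
ΔJ = 0, ±1 (not J=0↔0): J: 7/2 → 5/2, ΔJ = -1 — satisfied.
Rule(s) violated: parity, ΔS, ΔL.

forbidden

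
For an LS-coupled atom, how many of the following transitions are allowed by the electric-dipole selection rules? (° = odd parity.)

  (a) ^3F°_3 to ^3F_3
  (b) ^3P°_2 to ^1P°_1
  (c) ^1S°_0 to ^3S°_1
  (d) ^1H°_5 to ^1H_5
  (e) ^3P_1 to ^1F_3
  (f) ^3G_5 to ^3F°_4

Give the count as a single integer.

3

(a) allowed
(b) forbidden (parity, ΔS fail)
(c) forbidden (parity, ΔS, ΔL fail)
(d) allowed
(e) forbidden (parity, ΔS, ΔL, ΔJ fail)
(f) allowed
Total allowed: 3 of 6.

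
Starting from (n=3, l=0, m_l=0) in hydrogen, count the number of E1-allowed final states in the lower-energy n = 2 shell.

3

E1 requires Δl = ±1, so l_f ∈ {-1, 1}; with 0 ≤ l_f ≤ n_f−1 = 1, the allowed l_f values are {1}.
For l_f = 1: m_f ∈ {m_i−1, m_i, m_i+1} ∩ [−1, 1] = {-1, 0, 1} → 3 states.
Total: 3.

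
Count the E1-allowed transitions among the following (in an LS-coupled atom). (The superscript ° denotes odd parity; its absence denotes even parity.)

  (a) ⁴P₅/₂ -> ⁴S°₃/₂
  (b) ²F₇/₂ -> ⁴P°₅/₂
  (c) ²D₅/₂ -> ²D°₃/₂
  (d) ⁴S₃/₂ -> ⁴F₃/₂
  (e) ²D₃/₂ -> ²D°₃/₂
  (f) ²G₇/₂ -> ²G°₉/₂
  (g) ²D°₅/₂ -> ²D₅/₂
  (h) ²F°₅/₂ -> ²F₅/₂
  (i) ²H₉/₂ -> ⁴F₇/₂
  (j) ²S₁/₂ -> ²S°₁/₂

6

(a) allowed
(b) forbidden (ΔS, ΔL fail)
(c) allowed
(d) forbidden (parity, ΔL fail)
(e) allowed
(f) allowed
(g) allowed
(h) allowed
(i) forbidden (parity, ΔS, ΔL fail)
(j) forbidden (ΔL fails)
Total allowed: 6 of 10.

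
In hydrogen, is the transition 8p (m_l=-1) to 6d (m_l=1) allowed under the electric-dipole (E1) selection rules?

forbidden

l: 1 → 2 (Δl = +1). Δl = ±1 ✓.
Δm_l = 1 − (-1) = +2. E1 requires Δm_l = 0, ±1: ✗.
The transition is electric-dipole forbidden.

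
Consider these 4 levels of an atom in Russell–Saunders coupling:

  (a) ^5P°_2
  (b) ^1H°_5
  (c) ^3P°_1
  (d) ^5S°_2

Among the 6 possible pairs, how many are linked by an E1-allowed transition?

0

(a)–(b): forbidden (parity, ΔS, ΔL, ΔJ).
(a)–(c): forbidden (parity, ΔS).
(a)–(d): forbidden (parity).
(b)–(c): forbidden (parity, ΔS, ΔL, ΔJ).
(b)–(d): forbidden (parity, ΔS, ΔL, ΔJ).
(c)–(d): forbidden (parity, ΔS).
Allowed pairs: 0 of 6.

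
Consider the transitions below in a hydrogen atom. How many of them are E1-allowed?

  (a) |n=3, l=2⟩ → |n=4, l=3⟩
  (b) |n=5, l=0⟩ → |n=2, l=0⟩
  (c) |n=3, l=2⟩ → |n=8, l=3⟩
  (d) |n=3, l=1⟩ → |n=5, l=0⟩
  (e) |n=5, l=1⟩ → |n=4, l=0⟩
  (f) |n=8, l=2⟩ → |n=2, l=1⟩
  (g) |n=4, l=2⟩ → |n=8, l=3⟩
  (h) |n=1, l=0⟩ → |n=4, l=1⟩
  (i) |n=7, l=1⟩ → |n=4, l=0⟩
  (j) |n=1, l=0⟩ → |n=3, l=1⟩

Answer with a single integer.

(a) allowed
(b) forbidden — Δl = +0 (E1 requires Δl = ±1)
(c) allowed
(d) allowed
(e) allowed
(f) allowed
(g) allowed
(h) allowed
(i) allowed
(j) allowed
Total allowed: 9 of 10.

9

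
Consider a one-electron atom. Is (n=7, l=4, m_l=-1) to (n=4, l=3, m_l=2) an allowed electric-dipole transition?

Δl = 3 − 4 = -1; the E1 rule Δl = ±1 is ✓.
m_l: -1 → 2 (Δm_l = +3). |Δm_l| ≤ 1 ✗.
The transition is electric-dipole forbidden.

forbidden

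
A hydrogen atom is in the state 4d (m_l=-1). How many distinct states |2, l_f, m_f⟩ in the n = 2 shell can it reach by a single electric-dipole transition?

2

E1 requires Δl = ±1, so l_f ∈ {1, 3}; with 0 ≤ l_f ≤ n_f−1 = 1, the allowed l_f values are {1}.
For l_f = 1: m_f ∈ {m_i−1, m_i, m_i+1} ∩ [−1, 1] = {-1, 0} → 2 states.
Total: 2.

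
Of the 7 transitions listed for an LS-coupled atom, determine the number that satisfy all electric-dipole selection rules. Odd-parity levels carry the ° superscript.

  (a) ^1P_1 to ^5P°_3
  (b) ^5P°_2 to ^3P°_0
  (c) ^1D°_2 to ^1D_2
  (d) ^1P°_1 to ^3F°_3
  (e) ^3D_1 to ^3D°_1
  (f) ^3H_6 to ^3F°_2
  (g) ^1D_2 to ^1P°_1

3

(a) forbidden (ΔS, ΔJ fail)
(b) forbidden (parity, ΔS, ΔJ fail)
(c) allowed
(d) forbidden (parity, ΔS, ΔL, ΔJ fail)
(e) allowed
(f) forbidden (ΔL, ΔJ fail)
(g) allowed
Total allowed: 3 of 7.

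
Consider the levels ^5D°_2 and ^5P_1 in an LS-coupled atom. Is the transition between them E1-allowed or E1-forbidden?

allowed

Parity must change: odd → even — ✓.
ΔS = 0: S: 2 → 2 — ✓.
ΔL = 0, ±1 (not L=0↔0): L: 2 → 1, ΔL = -1 — ✓.
ΔJ = 0, ±1 (not J=0↔0): J: 2 → 1, ΔJ = -1 — ✓.
All four E1 rules are satisfied.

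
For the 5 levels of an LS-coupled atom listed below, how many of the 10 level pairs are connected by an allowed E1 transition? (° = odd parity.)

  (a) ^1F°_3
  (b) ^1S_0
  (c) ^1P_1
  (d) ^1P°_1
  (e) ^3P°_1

(a)–(b): forbidden (ΔL, ΔJ).
(a)–(c): forbidden (ΔL, ΔJ).
(a)–(d): forbidden (parity, ΔL, ΔJ).
(a)–(e): forbidden (parity, ΔS, ΔL, ΔJ).
(b)–(c): forbidden (parity).
(b)–(d): allowed.
(b)–(e): forbidden (ΔS).
(c)–(d): allowed.
(c)–(e): forbidden (ΔS).
(d)–(e): forbidden (parity, ΔS).
Allowed pairs: 2 of 10.

2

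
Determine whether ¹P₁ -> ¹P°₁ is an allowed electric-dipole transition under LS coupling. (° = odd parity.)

allowed

Parity must change: even → odd — passes.
ΔS = 0: S: 0 → 0 — passes.
ΔL = 0, ±1 (not L=0↔0): L: 1 → 1, ΔL = +0 — passes.
ΔJ = 0, ±1 (not J=0↔0): J: 1 → 1, ΔJ = +0 — passes.
All four E1 rules are satisfied.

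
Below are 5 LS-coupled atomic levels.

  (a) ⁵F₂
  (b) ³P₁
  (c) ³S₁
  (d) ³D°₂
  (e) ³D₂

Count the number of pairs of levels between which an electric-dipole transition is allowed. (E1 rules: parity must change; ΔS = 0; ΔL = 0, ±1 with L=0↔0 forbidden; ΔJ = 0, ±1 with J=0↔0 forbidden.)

(a)–(b): forbidden (parity, ΔS, ΔL).
(a)–(c): forbidden (parity, ΔS, ΔL).
(a)–(d): forbidden (ΔS).
(a)–(e): forbidden (parity, ΔS).
(b)–(c): forbidden (parity).
(b)–(d): allowed.
(b)–(e): forbidden (parity).
(c)–(d): forbidden (ΔL).
(c)–(e): forbidden (parity, ΔL).
(d)–(e): allowed.
Allowed pairs: 2 of 10.

2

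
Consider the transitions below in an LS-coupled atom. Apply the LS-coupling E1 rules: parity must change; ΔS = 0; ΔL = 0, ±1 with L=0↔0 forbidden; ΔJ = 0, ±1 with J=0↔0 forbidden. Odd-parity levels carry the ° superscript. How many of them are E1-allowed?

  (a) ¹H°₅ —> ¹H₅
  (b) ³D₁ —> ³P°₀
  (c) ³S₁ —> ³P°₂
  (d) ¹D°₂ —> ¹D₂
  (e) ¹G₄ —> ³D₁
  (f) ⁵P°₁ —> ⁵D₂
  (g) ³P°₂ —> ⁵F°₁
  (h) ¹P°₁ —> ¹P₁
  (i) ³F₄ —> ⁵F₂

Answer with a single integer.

(a) allowed
(b) allowed
(c) allowed
(d) allowed
(e) forbidden (parity, ΔS, ΔL, ΔJ fail)
(f) allowed
(g) forbidden (parity, ΔS, ΔL fail)
(h) allowed
(i) forbidden (parity, ΔS, ΔJ fail)
Total allowed: 6 of 9.

6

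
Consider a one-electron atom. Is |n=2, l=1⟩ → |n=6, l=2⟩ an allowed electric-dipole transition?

Δl = 2 − 1 = +1; the E1 rule Δl = ±1 is ✓.
All E1 selection rules are satisfied.

allowed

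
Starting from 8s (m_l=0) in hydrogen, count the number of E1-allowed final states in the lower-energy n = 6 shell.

3

E1 requires Δl = ±1, so l_f ∈ {-1, 1}; with 0 ≤ l_f ≤ n_f−1 = 5, the allowed l_f values are {1}.
For l_f = 1: m_f ∈ {m_i−1, m_i, m_i+1} ∩ [−1, 1] = {-1, 0, 1} → 3 states.
Total: 3.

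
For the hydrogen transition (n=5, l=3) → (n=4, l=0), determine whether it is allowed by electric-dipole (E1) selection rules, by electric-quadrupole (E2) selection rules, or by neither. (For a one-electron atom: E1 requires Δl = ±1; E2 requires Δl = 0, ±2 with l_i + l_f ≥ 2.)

Δl = 0 − 3 = -3; l_i + l_f = 3.
E1 (Δl = ±1): not satisfied.
E2 (Δl = 0,±2, l_i+l_f ≥ 2): not satisfied.

neither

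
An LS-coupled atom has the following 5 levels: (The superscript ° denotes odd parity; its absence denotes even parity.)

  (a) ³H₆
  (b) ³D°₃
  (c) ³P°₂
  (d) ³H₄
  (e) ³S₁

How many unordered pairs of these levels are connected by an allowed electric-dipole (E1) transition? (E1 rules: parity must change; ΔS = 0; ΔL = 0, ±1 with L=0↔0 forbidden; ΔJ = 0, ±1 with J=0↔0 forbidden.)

(a)–(b): forbidden (ΔL, ΔJ).
(a)–(c): forbidden (ΔL, ΔJ).
(a)–(d): forbidden (parity, ΔJ).
(a)–(e): forbidden (parity, ΔL, ΔJ).
(b)–(c): forbidden (parity).
(b)–(d): forbidden (ΔL).
(b)–(e): forbidden (ΔL, ΔJ).
(c)–(d): forbidden (ΔL, ΔJ).
(c)–(e): allowed.
(d)–(e): forbidden (parity, ΔL, ΔJ).
Allowed pairs: 1 of 10.

1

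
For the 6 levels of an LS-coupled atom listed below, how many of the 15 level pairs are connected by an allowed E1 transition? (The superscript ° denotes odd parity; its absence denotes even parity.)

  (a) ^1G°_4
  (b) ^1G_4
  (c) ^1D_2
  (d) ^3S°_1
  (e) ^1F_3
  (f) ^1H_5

(a)–(b): allowed.
(a)–(c): forbidden (ΔL, ΔJ).
(a)–(d): forbidden (parity, ΔS, ΔL, ΔJ).
(a)–(e): allowed.
(a)–(f): allowed.
(b)–(c): forbidden (parity, ΔL, ΔJ).
(b)–(d): forbidden (ΔS, ΔL, ΔJ).
(b)–(e): forbidden (parity).
(b)–(f): forbidden (parity).
(c)–(d): forbidden (ΔS, ΔL).
(c)–(e): forbidden (parity).
(c)–(f): forbidden (parity, ΔL, ΔJ).
(d)–(e): forbidden (ΔS, ΔL, ΔJ).
(d)–(f): forbidden (ΔS, ΔL, ΔJ).
(e)–(f): forbidden (parity, ΔL, ΔJ).
Allowed pairs: 3 of 15.

3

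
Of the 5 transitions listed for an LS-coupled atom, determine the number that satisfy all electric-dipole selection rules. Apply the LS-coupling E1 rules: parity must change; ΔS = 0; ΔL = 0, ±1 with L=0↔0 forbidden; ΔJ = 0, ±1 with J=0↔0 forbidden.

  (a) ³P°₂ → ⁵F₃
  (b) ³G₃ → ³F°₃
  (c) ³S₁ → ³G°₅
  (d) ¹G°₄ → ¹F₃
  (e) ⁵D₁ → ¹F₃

2

(a) forbidden (ΔS, ΔL fail)
(b) allowed
(c) forbidden (ΔL, ΔJ fail)
(d) allowed
(e) forbidden (parity, ΔS, ΔJ fail)
Total allowed: 2 of 5.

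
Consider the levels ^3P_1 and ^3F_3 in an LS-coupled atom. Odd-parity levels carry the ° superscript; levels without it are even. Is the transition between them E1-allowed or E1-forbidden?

forbidden

Reading off the term symbols: S 1→1, L 1→3, J 1→3, parity even→even.
Parity must change: even → even — fails.
ΔS = 0: S: 1 → 1 — ok.
ΔL = 0, ±1 (not L=0↔0): L: 1 → 3, ΔL = +2 — fails.
ΔJ = 0, ±1 (not J=0↔0): J: 1 → 3, ΔJ = +2 — fails.
Rule(s) violated: parity, ΔL, ΔJ.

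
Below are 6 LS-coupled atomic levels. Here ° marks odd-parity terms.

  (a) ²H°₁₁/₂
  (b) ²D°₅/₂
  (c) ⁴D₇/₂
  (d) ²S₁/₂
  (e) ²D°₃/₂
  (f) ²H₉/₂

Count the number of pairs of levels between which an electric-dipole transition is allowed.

1

(a)–(b): forbidden (parity, ΔL, ΔJ).
(a)–(c): forbidden (ΔS, ΔL, ΔJ).
(a)–(d): forbidden (ΔL, ΔJ).
(a)–(e): forbidden (parity, ΔL, ΔJ).
(a)–(f): allowed.
(b)–(c): forbidden (ΔS).
(b)–(d): forbidden (ΔL, ΔJ).
(b)–(e): forbidden (parity).
(b)–(f): forbidden (ΔL, ΔJ).
(c)–(d): forbidden (parity, ΔS, ΔL, ΔJ).
(c)–(e): forbidden (ΔS, ΔJ).
(c)–(f): forbidden (parity, ΔS, ΔL).
(d)–(e): forbidden (ΔL).
(d)–(f): forbidden (parity, ΔL, ΔJ).
(e)–(f): forbidden (ΔL, ΔJ).
Allowed pairs: 1 of 15.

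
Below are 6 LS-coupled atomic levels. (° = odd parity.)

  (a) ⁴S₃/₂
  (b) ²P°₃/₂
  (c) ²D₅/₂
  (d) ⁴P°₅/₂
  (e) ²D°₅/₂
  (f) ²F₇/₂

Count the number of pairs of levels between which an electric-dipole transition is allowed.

(a)–(b): forbidden (ΔS).
(a)–(c): forbidden (parity, ΔS, ΔL).
(a)–(d): allowed.
(a)–(e): forbidden (ΔS, ΔL).
(a)–(f): forbidden (parity, ΔS, ΔL, ΔJ).
(b)–(c): allowed.
(b)–(d): forbidden (parity, ΔS).
(b)–(e): forbidden (parity).
(b)–(f): forbidden (ΔL, ΔJ).
(c)–(d): forbidden (ΔS).
(c)–(e): allowed.
(c)–(f): forbidden (parity).
(d)–(e): forbidden (parity, ΔS).
(d)–(f): forbidden (ΔS, ΔL).
(e)–(f): allowed.
Allowed pairs: 4 of 15.

4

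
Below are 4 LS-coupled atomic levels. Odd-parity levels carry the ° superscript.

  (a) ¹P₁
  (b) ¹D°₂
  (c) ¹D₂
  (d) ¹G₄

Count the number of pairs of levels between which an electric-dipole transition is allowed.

2

(a)–(b): allowed.
(a)–(c): forbidden (parity).
(a)–(d): forbidden (parity, ΔL, ΔJ).
(b)–(c): allowed.
(b)–(d): forbidden (ΔL, ΔJ).
(c)–(d): forbidden (parity, ΔL, ΔJ).
Allowed pairs: 2 of 6.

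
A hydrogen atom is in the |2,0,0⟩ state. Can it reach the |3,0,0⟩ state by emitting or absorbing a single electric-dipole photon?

forbidden

Δl = 0 − 0 = +0; the E1 rule Δl = ±1 is fails.
m_l: 0 → 0 (Δm_l = +0). |Δm_l| ≤ 1 ok.
The transition is electric-dipole forbidden.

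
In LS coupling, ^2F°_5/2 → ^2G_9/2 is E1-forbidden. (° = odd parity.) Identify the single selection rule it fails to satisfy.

Reading off the term symbols: S 1/2→1/2, L 3→4, J 5/2→9/2, parity odd→even.
Parity must change: odd → even — ok.
ΔS = 0: S: 1/2 → 1/2 — ok.
ΔL = 0, ±1 (not L=0↔0): L: 3 → 4, ΔL = +1 — ok.
ΔJ = 0, ±1 (not J=0↔0): J: 5/2 → 9/2, ΔJ = +2 — fails.

the ΔJ = 0, ±1 rule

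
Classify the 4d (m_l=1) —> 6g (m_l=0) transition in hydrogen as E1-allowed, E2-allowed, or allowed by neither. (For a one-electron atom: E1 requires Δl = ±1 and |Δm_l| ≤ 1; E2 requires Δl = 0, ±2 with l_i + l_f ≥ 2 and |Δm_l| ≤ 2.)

E2

Δl = 4 − 2 = +2; l_i + l_f = 6.
Δm_l = -1.
E1 (Δl = ±1, |Δm_l| ≤ 1): not satisfied.
E2 (Δl = 0,±2, l_i+l_f ≥ 2, |Δm_l| ≤ 2): satisfied.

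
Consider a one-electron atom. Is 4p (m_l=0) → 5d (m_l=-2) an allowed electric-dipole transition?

l: 1 → 2 (Δl = +1). Δl = ±1 satisfied.
Δm_l = -2 − (0) = -2. E1 requires Δm_l = 0, ±1: violated.
The transition is electric-dipole forbidden.

forbidden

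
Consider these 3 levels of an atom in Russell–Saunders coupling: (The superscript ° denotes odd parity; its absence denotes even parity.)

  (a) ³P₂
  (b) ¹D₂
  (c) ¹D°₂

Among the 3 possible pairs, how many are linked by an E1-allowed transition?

(a)–(b): forbidden (parity, ΔS).
(a)–(c): forbidden (ΔS).
(b)–(c): allowed.
Allowed pairs: 1 of 3.

1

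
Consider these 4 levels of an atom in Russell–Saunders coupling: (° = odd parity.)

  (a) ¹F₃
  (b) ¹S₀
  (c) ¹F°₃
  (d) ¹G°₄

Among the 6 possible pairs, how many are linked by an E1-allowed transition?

2

(a)–(b): forbidden (parity, ΔL, ΔJ).
(a)–(c): allowed.
(a)–(d): allowed.
(b)–(c): forbidden (ΔL, ΔJ).
(b)–(d): forbidden (ΔL, ΔJ).
(c)–(d): forbidden (parity).
Allowed pairs: 2 of 6.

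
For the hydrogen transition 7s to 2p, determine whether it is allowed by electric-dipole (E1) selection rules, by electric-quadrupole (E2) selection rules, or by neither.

E1

Δl = 1 − 0 = +1; l_i + l_f = 1.
E1 (Δl = ±1): satisfied.
E2 (Δl = 0,±2, l_i+l_f ≥ 2): not satisfied.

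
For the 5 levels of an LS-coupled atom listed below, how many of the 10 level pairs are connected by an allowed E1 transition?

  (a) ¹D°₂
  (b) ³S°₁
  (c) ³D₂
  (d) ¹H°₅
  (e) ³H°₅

0

(a)–(b): forbidden (parity, ΔS, ΔL).
(a)–(c): forbidden (ΔS).
(a)–(d): forbidden (parity, ΔL, ΔJ).
(a)–(e): forbidden (parity, ΔS, ΔL, ΔJ).
(b)–(c): forbidden (ΔL).
(b)–(d): forbidden (parity, ΔS, ΔL, ΔJ).
(b)–(e): forbidden (parity, ΔL, ΔJ).
(c)–(d): forbidden (ΔS, ΔL, ΔJ).
(c)–(e): forbidden (ΔL, ΔJ).
(d)–(e): forbidden (parity, ΔS).
Allowed pairs: 0 of 10.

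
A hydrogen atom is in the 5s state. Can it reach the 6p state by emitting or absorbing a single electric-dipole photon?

allowed

l: 0 → 1 (Δl = +1). Δl = ±1 satisfied.
All E1 selection rules are satisfied.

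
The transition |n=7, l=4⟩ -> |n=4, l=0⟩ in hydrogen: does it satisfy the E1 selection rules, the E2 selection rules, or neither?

neither

Δl = 0 − 4 = -4; l_i + l_f = 4.
E1 (Δl = ±1): not satisfied.
E2 (Δl = 0,±2, l_i+l_f ≥ 2): not satisfied.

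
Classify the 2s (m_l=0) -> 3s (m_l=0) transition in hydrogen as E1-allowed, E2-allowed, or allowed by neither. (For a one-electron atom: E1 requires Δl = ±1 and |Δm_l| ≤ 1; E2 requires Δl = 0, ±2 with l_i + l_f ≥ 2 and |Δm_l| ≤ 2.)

neither

Δl = 0 − 0 = +0; l_i + l_f = 0.
Δm_l = +0.
E1 (Δl = ±1, |Δm_l| ≤ 1): not satisfied.
E2 (Δl = 0,±2, l_i+l_f ≥ 2, |Δm_l| ≤ 2): not satisfied.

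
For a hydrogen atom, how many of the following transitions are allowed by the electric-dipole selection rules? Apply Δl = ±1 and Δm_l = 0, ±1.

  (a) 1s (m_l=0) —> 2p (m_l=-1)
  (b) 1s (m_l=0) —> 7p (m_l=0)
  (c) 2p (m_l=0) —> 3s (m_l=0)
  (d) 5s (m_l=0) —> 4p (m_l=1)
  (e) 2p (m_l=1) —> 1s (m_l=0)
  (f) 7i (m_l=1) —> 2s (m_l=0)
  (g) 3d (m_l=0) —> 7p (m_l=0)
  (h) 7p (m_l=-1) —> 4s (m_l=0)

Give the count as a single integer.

7

(a) allowed
(b) allowed
(c) allowed
(d) allowed
(e) allowed
(f) forbidden — Δl = -6 (E1 requires Δl = ±1)
(g) allowed
(h) allowed
Total allowed: 7 of 8.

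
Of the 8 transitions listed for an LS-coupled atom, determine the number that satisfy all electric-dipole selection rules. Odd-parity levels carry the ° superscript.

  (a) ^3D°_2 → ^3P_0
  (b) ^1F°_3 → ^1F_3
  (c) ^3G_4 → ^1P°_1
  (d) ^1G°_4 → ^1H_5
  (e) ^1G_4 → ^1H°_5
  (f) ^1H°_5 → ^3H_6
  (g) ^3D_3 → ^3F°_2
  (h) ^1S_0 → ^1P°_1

(a) forbidden (ΔJ fails)
(b) allowed
(c) forbidden (ΔS, ΔL, ΔJ fail)
(d) allowed
(e) allowed
(f) forbidden (ΔS fails)
(g) allowed
(h) allowed
Total allowed: 5 of 8.

5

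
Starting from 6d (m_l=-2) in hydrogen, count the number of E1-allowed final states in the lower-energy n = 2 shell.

1

E1 requires Δl = ±1, so l_f ∈ {1, 3}; with 0 ≤ l_f ≤ n_f−1 = 1, the allowed l_f values are {1}.
For l_f = 1: m_f ∈ {m_i−1, m_i, m_i+1} ∩ [−1, 1] = {-1} → 1 state.
Total: 1.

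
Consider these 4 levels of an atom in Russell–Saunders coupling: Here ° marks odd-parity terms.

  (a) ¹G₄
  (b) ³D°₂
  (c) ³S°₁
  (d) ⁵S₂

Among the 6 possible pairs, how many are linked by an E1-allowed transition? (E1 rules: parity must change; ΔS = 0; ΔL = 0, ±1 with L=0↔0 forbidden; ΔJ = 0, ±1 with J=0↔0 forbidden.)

(a)–(b): forbidden (ΔS, ΔL, ΔJ).
(a)–(c): forbidden (ΔS, ΔL, ΔJ).
(a)–(d): forbidden (parity, ΔS, ΔL, ΔJ).
(b)–(c): forbidden (parity, ΔL).
(b)–(d): forbidden (ΔS, ΔL).
(c)–(d): forbidden (ΔS, ΔL).
Allowed pairs: 0 of 6.

0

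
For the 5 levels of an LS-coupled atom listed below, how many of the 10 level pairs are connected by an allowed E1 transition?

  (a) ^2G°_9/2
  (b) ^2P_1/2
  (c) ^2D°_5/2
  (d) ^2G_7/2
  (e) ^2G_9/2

(a)–(b): forbidden (ΔL, ΔJ).
(a)–(c): forbidden (parity, ΔL, ΔJ).
(a)–(d): allowed.
(a)–(e): allowed.
(b)–(c): forbidden (ΔJ).
(b)–(d): forbidden (parity, ΔL, ΔJ).
(b)–(e): forbidden (parity, ΔL, ΔJ).
(c)–(d): forbidden (ΔL).
(c)–(e): forbidden (ΔL, ΔJ).
(d)–(e): forbidden (parity).
Allowed pairs: 2 of 10.

2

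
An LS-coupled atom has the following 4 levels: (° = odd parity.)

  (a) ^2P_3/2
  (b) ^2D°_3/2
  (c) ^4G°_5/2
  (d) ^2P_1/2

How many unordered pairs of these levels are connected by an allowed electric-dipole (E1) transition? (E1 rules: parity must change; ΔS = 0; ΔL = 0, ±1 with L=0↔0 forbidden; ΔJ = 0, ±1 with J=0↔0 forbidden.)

(a)–(b): allowed.
(a)–(c): forbidden (ΔS, ΔL).
(a)–(d): forbidden (parity).
(b)–(c): forbidden (parity, ΔS, ΔL).
(b)–(d): allowed.
(c)–(d): forbidden (ΔS, ΔL, ΔJ).
Allowed pairs: 2 of 6.

2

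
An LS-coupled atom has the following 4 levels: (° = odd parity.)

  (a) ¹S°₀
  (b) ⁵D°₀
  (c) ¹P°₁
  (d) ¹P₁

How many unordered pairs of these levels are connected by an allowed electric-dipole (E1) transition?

(a)–(b): forbidden (parity, ΔS, ΔL, ΔJ).
(a)–(c): forbidden (parity).
(a)–(d): allowed.
(b)–(c): forbidden (parity, ΔS).
(b)–(d): forbidden (ΔS).
(c)–(d): allowed.
Allowed pairs: 2 of 6.

2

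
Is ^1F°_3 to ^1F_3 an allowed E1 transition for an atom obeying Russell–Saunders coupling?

Initial level: S=0, L=3, J=3, parity odd. Final level: S=0, L=3, J=3, parity even.
ΔS = 0: S: 0 → 0 — ok.
Parity must change: odd → even — ok.
ΔJ = 0, ±1 (not J=0↔0): J: 3 → 3, ΔJ = +0 — ok.
ΔL = 0, ±1 (not L=0↔0): L: 3 → 3, ΔL = +0 — ok.
All four E1 rules are satisfied.

allowed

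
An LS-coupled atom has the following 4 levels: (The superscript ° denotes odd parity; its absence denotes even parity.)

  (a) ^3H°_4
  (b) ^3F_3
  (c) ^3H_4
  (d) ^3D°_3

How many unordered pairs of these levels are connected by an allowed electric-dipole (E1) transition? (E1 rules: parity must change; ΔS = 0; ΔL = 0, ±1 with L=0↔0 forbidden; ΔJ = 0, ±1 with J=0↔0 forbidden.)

(a)–(b): forbidden (ΔL).
(a)–(c): allowed.
(a)–(d): forbidden (parity, ΔL).
(b)–(c): forbidden (parity, ΔL).
(b)–(d): allowed.
(c)–(d): forbidden (ΔL).
Allowed pairs: 2 of 6.

2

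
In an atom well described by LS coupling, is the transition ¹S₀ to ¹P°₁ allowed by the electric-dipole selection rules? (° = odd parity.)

Reading off the term symbols: S 0→0, L 0→1, J 0→1, parity even→odd.
Parity must change: even → odd — ✓.
ΔL = 0, ±1 (not L=0↔0): L: 0 → 1, ΔL = +1 — ✓.
ΔS = 0: S: 0 → 0 — ✓.
ΔJ = 0, ±1 (not J=0↔0): J: 0 → 1, ΔJ = +1 — ✓.
All four E1 rules are satisfied.

allowed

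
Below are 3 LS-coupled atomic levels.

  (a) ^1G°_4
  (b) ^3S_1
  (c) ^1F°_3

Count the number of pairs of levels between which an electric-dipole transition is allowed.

(a)–(b): forbidden (ΔS, ΔL, ΔJ).
(a)–(c): forbidden (parity).
(b)–(c): forbidden (ΔS, ΔL, ΔJ).
Allowed pairs: 0 of 3.

0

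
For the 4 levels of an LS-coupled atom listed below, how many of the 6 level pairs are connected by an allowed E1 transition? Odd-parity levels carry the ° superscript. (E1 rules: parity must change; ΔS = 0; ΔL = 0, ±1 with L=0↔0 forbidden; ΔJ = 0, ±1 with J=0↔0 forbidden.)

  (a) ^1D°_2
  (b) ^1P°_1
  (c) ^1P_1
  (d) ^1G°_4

(a)–(b): forbidden (parity).
(a)–(c): allowed.
(a)–(d): forbidden (parity, ΔL, ΔJ).
(b)–(c): allowed.
(b)–(d): forbidden (parity, ΔL, ΔJ).
(c)–(d): forbidden (ΔL, ΔJ).
Allowed pairs: 2 of 6.

2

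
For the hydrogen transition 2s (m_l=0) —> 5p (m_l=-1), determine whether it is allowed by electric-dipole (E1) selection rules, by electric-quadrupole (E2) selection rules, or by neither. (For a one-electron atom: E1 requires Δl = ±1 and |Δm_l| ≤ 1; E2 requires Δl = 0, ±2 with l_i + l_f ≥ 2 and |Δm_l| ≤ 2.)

Δl = 1 − 0 = +1; l_i + l_f = 1.
Δm_l = -1.
E1 (Δl = ±1, |Δm_l| ≤ 1): satisfied.
E2 (Δl = 0,±2, l_i+l_f ≥ 2, |Δm_l| ≤ 2): not satisfied.

E1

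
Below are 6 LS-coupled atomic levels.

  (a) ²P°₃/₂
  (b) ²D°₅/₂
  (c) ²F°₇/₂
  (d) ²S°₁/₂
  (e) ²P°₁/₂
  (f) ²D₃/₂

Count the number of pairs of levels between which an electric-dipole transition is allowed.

(a)–(b): forbidden (parity).
(a)–(c): forbidden (parity, ΔL, ΔJ).
(a)–(d): forbidden (parity).
(a)–(e): forbidden (parity).
(a)–(f): allowed.
(b)–(c): forbidden (parity).
(b)–(d): forbidden (parity, ΔL, ΔJ).
(b)–(e): forbidden (parity, ΔJ).
(b)–(f): allowed.
(c)–(d): forbidden (parity, ΔL, ΔJ).
(c)–(e): forbidden (parity, ΔL, ΔJ).
(c)–(f): forbidden (ΔJ).
(d)–(e): forbidden (parity).
(d)–(f): forbidden (ΔL).
(e)–(f): allowed.
Allowed pairs: 3 of 15.

3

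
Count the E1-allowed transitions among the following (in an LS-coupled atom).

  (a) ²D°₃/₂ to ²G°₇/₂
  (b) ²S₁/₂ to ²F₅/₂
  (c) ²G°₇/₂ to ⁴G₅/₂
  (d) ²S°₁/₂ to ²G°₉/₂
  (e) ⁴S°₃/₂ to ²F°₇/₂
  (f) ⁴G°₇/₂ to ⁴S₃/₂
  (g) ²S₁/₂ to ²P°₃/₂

(a) forbidden (parity, ΔL, ΔJ fail)
(b) forbidden (parity, ΔL, ΔJ fail)
(c) forbidden (ΔS fails)
(d) forbidden (parity, ΔL, ΔJ fail)
(e) forbidden (parity, ΔS, ΔL, ΔJ fail)
(f) forbidden (ΔL, ΔJ fail)
(g) allowed
Total allowed: 1 of 7.

1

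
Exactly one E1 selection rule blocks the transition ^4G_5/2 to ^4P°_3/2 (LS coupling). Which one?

the ΔL = 0, ±1 rule

Initial level: S=3/2, L=4, J=5/2, parity even. Final level: S=3/2, L=1, J=3/2, parity odd.
ΔL = 0, ±1 (not L=0↔0): L: 4 → 1, ΔL = -3 — ✗.
ΔS = 0: S: 3/2 → 3/2 — ✓.
Parity must change: even → odd — ✓.
ΔJ = 0, ±1 (not J=0↔0): J: 5/2 → 3/2, ΔJ = -1 — ✓.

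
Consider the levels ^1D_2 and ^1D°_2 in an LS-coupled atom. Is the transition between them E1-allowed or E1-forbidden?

allowed

Parity must change: even → odd — passes.
ΔS = 0: S: 0 → 0 — passes.
ΔL = 0, ±1 (not L=0↔0): L: 2 → 2, ΔL = +0 — passes.
ΔJ = 0, ±1 (not J=0↔0): J: 2 → 2, ΔJ = +0 — passes.
All four E1 rules are satisfied.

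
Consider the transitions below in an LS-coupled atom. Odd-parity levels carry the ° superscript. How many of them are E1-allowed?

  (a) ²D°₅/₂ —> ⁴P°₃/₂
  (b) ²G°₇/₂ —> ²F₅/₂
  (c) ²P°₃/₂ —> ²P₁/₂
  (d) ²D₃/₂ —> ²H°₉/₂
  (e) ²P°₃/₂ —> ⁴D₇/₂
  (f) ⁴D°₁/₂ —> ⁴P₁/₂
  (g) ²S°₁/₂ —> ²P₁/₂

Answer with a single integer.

(a) forbidden (parity, ΔS fail)
(b) allowed
(c) allowed
(d) forbidden (ΔL, ΔJ fail)
(e) forbidden (ΔS, ΔJ fail)
(f) allowed
(g) allowed
Total allowed: 4 of 7.

4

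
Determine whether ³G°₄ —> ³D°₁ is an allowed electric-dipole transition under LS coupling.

forbidden

Parity must change: odd → odd — fails.
ΔS = 0: S: 1 → 1 — ok.
ΔJ = 0, ±1 (not J=0↔0): J: 4 → 1, ΔJ = -3 — fails.
ΔL = 0, ±1 (not L=0↔0): L: 4 → 2, ΔL = -2 — fails.
Rule(s) violated: parity, ΔL, ΔJ.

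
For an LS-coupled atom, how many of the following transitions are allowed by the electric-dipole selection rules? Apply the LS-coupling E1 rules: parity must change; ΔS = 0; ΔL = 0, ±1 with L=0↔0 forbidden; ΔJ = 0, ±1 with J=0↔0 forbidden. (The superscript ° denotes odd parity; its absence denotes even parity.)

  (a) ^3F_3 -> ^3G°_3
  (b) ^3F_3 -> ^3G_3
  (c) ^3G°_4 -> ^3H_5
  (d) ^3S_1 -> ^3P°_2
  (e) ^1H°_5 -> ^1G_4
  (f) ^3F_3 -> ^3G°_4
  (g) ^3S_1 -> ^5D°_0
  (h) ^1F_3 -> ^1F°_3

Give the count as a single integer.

(a) allowed
(b) forbidden (parity fails)
(c) allowed
(d) allowed
(e) allowed
(f) allowed
(g) forbidden (ΔS, ΔL fail)
(h) allowed
Total allowed: 6 of 8.

6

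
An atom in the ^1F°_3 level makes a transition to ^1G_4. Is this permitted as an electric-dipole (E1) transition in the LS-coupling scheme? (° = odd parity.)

allowed

Initial level: S=0, L=3, J=3, parity odd. Final level: S=0, L=4, J=4, parity even.
Parity must change: odd → even — ✓.
ΔS = 0: S: 0 → 0 — ✓.
ΔL = 0, ±1 (not L=0↔0): L: 3 → 4, ΔL = +1 — ✓.
ΔJ = 0, ±1 (not J=0↔0): J: 3 → 4, ΔJ = +1 — ✓.
All four E1 rules are satisfied.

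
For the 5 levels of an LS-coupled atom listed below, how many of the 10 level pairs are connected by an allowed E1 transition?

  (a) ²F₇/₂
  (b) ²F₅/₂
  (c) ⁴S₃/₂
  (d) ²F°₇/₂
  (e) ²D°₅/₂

(a)–(b): forbidden (parity).
(a)–(c): forbidden (parity, ΔS, ΔL, ΔJ).
(a)–(d): allowed.
(a)–(e): allowed.
(b)–(c): forbidden (parity, ΔS, ΔL).
(b)–(d): allowed.
(b)–(e): allowed.
(c)–(d): forbidden (ΔS, ΔL, ΔJ).
(c)–(e): forbidden (ΔS, ΔL).
(d)–(e): forbidden (parity).
Allowed pairs: 4 of 10.

4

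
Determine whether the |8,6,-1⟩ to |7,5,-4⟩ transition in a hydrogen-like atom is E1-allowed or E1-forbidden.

forbidden

Δl = 5 − 6 = -1; the E1 rule Δl = ±1 is satisfied.
Δm_l = -4 − (-1) = -3. E1 requires Δm_l = 0, ±1: violated.
The transition is electric-dipole forbidden.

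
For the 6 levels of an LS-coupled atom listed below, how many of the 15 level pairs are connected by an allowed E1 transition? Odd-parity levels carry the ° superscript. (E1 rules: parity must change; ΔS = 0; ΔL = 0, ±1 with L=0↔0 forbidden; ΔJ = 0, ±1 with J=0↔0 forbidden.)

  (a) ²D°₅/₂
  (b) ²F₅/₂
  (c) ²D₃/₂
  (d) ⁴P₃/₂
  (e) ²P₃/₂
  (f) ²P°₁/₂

(a)–(b): allowed.
(a)–(c): allowed.
(a)–(d): forbidden (ΔS).
(a)–(e): allowed.
(a)–(f): forbidden (parity, ΔJ).
(b)–(c): forbidden (parity).
(b)–(d): forbidden (parity, ΔS, ΔL).
(b)–(e): forbidden (parity, ΔL).
(b)–(f): forbidden (ΔL, ΔJ).
(c)–(d): forbidden (parity, ΔS).
(c)–(e): forbidden (parity).
(c)–(f): allowed.
(d)–(e): forbidden (parity, ΔS).
(d)–(f): forbidden (ΔS).
(e)–(f): allowed.
Allowed pairs: 5 of 15.

5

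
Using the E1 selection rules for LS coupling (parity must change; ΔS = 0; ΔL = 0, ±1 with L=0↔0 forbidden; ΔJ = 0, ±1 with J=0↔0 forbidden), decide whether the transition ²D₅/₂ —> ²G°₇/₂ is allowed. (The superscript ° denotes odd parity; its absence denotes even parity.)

Initial level: S=1/2, L=2, J=5/2, parity even. Final level: S=1/2, L=4, J=7/2, parity odd.
ΔJ = 0, ±1 (not J=0↔0): J: 5/2 → 7/2, ΔJ = +1 — satisfied.
ΔS = 0: S: 1/2 → 1/2 — satisfied.
ΔL = 0, ±1 (not L=0↔0): L: 2 → 4, ΔL = +2 — violated.
Parity must change: even → odd — satisfied.
Rule(s) violated: ΔL.

forbidden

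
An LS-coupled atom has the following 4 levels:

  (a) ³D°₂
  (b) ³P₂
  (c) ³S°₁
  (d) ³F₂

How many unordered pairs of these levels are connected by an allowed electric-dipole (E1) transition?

3

(a)–(b): allowed.
(a)–(c): forbidden (parity, ΔL).
(a)–(d): allowed.
(b)–(c): allowed.
(b)–(d): forbidden (parity, ΔL).
(c)–(d): forbidden (ΔL).
Allowed pairs: 3 of 6.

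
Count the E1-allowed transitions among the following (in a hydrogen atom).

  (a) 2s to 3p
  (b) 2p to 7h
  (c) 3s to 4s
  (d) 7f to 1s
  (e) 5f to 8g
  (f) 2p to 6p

2

(a) allowed
(b) forbidden — Δl = +4 (E1 requires Δl = ±1)
(c) forbidden — Δl = +0 (E1 requires Δl = ±1)
(d) forbidden — Δl = -3 (E1 requires Δl = ±1)
(e) allowed
(f) forbidden — Δl = +0 (E1 requires Δl = ±1)
Total allowed: 2 of 6.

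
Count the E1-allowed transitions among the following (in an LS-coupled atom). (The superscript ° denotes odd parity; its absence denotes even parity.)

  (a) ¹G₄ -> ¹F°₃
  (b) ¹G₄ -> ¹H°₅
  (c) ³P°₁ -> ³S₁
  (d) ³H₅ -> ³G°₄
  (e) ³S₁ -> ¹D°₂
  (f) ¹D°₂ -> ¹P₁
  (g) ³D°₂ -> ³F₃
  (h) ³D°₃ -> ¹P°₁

6

(a) allowed
(b) allowed
(c) allowed
(d) allowed
(e) forbidden (ΔS, ΔL fail)
(f) allowed
(g) allowed
(h) forbidden (parity, ΔS, ΔJ fail)
Total allowed: 6 of 8.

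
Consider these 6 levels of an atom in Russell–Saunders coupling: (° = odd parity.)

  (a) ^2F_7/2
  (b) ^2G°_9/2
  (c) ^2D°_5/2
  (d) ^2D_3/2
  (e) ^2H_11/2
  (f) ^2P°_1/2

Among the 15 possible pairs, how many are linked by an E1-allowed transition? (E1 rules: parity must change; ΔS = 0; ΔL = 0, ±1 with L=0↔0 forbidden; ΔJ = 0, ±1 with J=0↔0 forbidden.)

5

(a)–(b): allowed.
(a)–(c): allowed.
(a)–(d): forbidden (parity, ΔJ).
(a)–(e): forbidden (parity, ΔL, ΔJ).
(a)–(f): forbidden (ΔL, ΔJ).
(b)–(c): forbidden (parity, ΔL, ΔJ).
(b)–(d): forbidden (ΔL, ΔJ).
(b)–(e): allowed.
(b)–(f): forbidden (parity, ΔL, ΔJ).
(c)–(d): allowed.
(c)–(e): forbidden (ΔL, ΔJ).
(c)–(f): forbidden (parity, ΔJ).
(d)–(e): forbidden (parity, ΔL, ΔJ).
(d)–(f): allowed.
(e)–(f): forbidden (ΔL, ΔJ).
Allowed pairs: 5 of 15.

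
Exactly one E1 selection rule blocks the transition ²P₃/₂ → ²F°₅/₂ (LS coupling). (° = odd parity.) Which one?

Parity must change: even → odd — satisfied.
ΔS = 0: S: 1/2 → 1/2 — satisfied.
ΔL = 0, ±1 (not L=0↔0): L: 1 → 3, ΔL = +2 — violated.
ΔJ = 0, ±1 (not J=0↔0): J: 3/2 → 5/2, ΔJ = +1 — satisfied.

the ΔL = 0, ±1 rule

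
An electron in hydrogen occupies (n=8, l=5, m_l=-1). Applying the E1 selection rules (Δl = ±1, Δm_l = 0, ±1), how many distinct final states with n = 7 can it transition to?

6

E1 requires Δl = ±1, so l_f ∈ {4, 6}; with 0 ≤ l_f ≤ n_f−1 = 6, the allowed l_f values are {4, 6}.
For l_f = 4: m_f ∈ {m_i−1, m_i, m_i+1} ∩ [−4, 4] = {-2, -1, 0} → 3 states.
For l_f = 6: m_f ∈ {m_i−1, m_i, m_i+1} ∩ [−6, 6] = {-2, -1, 0} → 3 states.
Total: 6.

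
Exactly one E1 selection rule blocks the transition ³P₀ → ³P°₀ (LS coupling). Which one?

Parity must change: even → odd — ok.
ΔS = 0: S: 1 → 1 — ok.
ΔL = 0, ±1 (not L=0↔0): L: 1 → 1, ΔL = +0 — ok.
ΔJ = 0, ±1 (not J=0↔0): J: 0 → 0, ΔJ = +0 — fails.

the J=0 ↔ J=0 exclusion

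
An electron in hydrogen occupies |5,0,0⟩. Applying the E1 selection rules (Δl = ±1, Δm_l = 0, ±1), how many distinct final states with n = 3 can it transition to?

E1 requires Δl = ±1, so l_f ∈ {-1, 1}; with 0 ≤ l_f ≤ n_f−1 = 2, the allowed l_f values are {1}.
For l_f = 1: m_f ∈ {m_i−1, m_i, m_i+1} ∩ [−1, 1] = {-1, 0, 1} → 3 states.
Total: 3.

3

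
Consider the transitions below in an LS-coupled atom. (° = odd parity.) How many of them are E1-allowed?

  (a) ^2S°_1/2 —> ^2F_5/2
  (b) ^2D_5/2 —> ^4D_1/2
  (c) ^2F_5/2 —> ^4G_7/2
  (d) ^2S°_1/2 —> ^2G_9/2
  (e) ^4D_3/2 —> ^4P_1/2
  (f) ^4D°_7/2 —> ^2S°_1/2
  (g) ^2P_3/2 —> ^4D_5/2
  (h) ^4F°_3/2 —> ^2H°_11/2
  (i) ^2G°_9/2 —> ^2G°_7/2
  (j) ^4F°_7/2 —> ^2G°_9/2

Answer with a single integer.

(a) forbidden (ΔL, ΔJ fail)
(b) forbidden (parity, ΔS, ΔJ fail)
(c) forbidden (parity, ΔS fail)
(d) forbidden (ΔL, ΔJ fail)
(e) forbidden (parity fails)
(f) forbidden (parity, ΔS, ΔL, ΔJ fail)
(g) forbidden (parity, ΔS fail)
(h) forbidden (parity, ΔS, ΔL, ΔJ fail)
(i) forbidden (parity fails)
(j) forbidden (parity, ΔS fail)
Total allowed: 0 of 10.

0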